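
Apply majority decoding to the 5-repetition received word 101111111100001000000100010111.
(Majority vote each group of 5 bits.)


Groups: 10111, 11111, 00001, 00000, 01000, 10111
Majority votes: 110001

110001


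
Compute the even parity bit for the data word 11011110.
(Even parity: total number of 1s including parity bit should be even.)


Number of 1s in data: 6
Parity bit: 0

0


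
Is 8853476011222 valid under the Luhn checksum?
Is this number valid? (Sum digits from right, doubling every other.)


Luhn sum = 52
52 mod 10 = 2

Invalid (Luhn sum mod 10 = 2)


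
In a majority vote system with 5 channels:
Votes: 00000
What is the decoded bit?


Ones: 0 out of 5
Threshold: 3

0 (0/5 voted 1)


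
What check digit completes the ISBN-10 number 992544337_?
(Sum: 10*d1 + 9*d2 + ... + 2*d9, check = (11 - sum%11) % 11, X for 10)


Weighted sum: 301
301 mod 11 = 4

Check digit: 7


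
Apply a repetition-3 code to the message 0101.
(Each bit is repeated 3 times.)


Each bit -> 3 copies

000111000111


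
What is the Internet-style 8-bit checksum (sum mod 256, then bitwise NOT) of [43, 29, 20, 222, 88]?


Sum = 402 mod 256 = 146
Complement = 109

109


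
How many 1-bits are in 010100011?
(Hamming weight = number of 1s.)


Counting 1s in 010100011

4


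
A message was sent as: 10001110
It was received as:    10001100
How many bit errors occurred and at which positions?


XOR: 00000010

1 error(s) at position(s): 6


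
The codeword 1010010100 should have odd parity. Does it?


Number of 1s: 4

No, parity error (4 ones)


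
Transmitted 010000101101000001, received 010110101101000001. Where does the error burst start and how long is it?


XOR: 000110000000000000

Burst at position 3, length 2


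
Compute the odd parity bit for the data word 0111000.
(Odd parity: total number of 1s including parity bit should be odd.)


Number of 1s in data: 3
Parity bit: 0

0


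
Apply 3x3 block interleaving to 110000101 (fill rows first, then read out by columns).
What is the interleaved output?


Matrix:
  110
  000
  101
Read columns: 101100001

101100001


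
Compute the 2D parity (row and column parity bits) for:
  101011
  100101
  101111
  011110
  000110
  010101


Row parities: 011001
Column parities: 101100

Row P: 011001, Col P: 101100, Corner: 1


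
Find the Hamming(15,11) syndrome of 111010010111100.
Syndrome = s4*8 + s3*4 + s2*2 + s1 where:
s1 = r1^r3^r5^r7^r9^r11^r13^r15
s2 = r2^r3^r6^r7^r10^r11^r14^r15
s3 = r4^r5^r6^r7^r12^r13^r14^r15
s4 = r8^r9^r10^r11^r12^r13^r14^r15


s1=1, s2=0, s3=1, s4=1

Syndrome = 13 (error at position 13)


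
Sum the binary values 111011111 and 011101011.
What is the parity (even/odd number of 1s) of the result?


111011111 = 479
011101011 = 235
Sum = 714 = 1011001010
1s count = 5

odd parity (5 ones in 1011001010)


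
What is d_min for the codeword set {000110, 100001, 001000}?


Comparing all pairs, minimum distance: 3
Can detect 2 errors, correct 1 errors

3


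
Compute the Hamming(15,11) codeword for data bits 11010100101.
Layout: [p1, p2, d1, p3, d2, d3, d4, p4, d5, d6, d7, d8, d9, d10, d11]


Parity bits: p1=1, p2=0, p3=0, p4=1

101010110100101


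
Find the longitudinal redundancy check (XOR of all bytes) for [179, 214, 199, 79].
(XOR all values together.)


XOR chain: 179 ^ 214 ^ 199 ^ 79 = 237

237


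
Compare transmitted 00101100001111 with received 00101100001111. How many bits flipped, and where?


XOR: 00000000000000

0 errors (received matches sent)


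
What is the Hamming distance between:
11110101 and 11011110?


XOR: 00101011
Count of 1s: 4

4


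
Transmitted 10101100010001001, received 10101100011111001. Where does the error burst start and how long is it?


XOR: 00000000001110000

Burst at position 10, length 3


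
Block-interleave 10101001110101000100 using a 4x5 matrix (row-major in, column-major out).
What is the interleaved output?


Matrix:
  10101
  00111
  01010
  00100
Read columns: 10000010110101101100

10000010110101101100


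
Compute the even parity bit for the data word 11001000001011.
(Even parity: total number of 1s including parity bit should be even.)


Number of 1s in data: 6
Parity bit: 0

0


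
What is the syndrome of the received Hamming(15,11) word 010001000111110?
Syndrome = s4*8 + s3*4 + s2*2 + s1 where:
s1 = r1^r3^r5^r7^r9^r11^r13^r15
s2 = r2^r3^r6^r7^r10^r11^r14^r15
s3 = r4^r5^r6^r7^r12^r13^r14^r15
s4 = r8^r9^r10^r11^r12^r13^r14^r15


s1=0, s2=1, s3=0, s4=1

Syndrome = 10 (error at position 10)


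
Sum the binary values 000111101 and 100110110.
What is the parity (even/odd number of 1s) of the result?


000111101 = 61
100110110 = 310
Sum = 371 = 101110011
1s count = 6

even parity (6 ones in 101110011)


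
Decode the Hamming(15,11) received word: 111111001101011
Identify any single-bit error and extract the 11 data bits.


Syndrome = 9: error at position 9

Data: 11100101011 (corrected bit 9)


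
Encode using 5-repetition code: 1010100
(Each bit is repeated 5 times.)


Each bit -> 5 copies

11111000001111100000111110000000000


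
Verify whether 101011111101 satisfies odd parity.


Number of 1s: 9

Yes, parity is correct (9 ones)


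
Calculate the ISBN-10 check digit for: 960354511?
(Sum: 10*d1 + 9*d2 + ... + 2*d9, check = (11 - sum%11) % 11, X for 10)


Weighted sum: 240
240 mod 11 = 9

Check digit: 2


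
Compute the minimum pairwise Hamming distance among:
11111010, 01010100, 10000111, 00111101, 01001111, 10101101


Comparing all pairs, minimum distance: 2
Can detect 1 errors, correct 0 errors

2


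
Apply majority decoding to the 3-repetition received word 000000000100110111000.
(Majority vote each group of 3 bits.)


Groups: 000, 000, 000, 100, 110, 111, 000
Majority votes: 0000110

0000110


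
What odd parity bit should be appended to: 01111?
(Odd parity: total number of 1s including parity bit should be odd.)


Number of 1s in data: 4
Parity bit: 1

1


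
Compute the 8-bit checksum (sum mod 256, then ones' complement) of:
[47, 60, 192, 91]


Sum = 390 mod 256 = 134
Complement = 121

121


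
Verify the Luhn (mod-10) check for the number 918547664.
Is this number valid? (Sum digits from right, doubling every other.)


Luhn sum = 42
42 mod 10 = 2

Invalid (Luhn sum mod 10 = 2)


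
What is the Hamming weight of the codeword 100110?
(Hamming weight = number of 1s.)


Counting 1s in 100110

3


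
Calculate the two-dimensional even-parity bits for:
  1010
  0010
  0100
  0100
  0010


Row parities: 01111
Column parities: 1010

Row P: 01111, Col P: 1010, Corner: 0


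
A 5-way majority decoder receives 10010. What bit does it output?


Ones: 2 out of 5
Threshold: 3

0 (2/5 voted 1)


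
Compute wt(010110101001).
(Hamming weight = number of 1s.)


Counting 1s in 010110101001

6


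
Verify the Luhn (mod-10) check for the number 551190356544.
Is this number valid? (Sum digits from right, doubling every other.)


Luhn sum = 49
49 mod 10 = 9

Invalid (Luhn sum mod 10 = 9)


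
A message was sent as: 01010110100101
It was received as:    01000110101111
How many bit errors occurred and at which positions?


XOR: 00010000001010

3 error(s) at position(s): 3, 10, 12


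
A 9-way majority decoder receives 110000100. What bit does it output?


Ones: 3 out of 9
Threshold: 5

0 (3/9 voted 1)


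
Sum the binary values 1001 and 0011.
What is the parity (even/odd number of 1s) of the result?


1001 = 9
0011 = 3
Sum = 12 = 1100
1s count = 2

even parity (2 ones in 1100)


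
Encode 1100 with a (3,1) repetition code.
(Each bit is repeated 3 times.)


Each bit -> 3 copies

111111000000


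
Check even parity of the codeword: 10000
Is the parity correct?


Number of 1s: 1

No, parity error (1 ones)


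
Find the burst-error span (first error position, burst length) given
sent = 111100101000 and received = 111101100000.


XOR: 000001001000

Burst at position 5, length 4


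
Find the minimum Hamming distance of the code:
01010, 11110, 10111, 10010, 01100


Comparing all pairs, minimum distance: 2
Can detect 1 errors, correct 0 errors

2


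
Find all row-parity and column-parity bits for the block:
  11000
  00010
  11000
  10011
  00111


Row parities: 01011
Column parities: 10110

Row P: 01011, Col P: 10110, Corner: 1


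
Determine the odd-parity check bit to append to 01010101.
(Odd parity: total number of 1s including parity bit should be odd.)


Number of 1s in data: 4
Parity bit: 1

1


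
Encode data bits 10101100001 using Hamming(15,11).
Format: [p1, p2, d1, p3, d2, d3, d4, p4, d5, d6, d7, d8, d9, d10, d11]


Parity bits: p1=1, p2=0, p3=0, p4=1

101001011100001


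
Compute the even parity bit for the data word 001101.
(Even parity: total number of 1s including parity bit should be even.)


Number of 1s in data: 3
Parity bit: 1

1


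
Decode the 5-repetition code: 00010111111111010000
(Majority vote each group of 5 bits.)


Groups: 00010, 11111, 11110, 10000
Majority votes: 0110

0110


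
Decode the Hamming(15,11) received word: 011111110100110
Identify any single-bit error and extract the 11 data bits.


Syndrome = 0: no error detected

Data: 11110100110 (no errors)


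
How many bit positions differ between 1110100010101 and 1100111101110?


XOR: 0010011111011
Count of 1s: 8

8


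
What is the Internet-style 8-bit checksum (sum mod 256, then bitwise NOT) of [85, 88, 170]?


Sum = 343 mod 256 = 87
Complement = 168

168


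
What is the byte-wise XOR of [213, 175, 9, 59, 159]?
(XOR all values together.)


XOR chain: 213 ^ 175 ^ 9 ^ 59 ^ 159 = 215

215


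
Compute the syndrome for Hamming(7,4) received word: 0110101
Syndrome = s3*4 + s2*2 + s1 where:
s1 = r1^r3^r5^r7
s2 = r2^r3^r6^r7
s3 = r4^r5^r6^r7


s1=1, s2=1, s3=0

Syndrome = 3 (error at position 3)


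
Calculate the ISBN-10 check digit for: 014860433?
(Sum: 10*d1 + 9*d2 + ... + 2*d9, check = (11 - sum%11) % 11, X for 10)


Weighted sum: 164
164 mod 11 = 10

Check digit: 1


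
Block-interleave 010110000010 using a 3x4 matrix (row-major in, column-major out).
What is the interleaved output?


Matrix:
  0101
  1000
  0010
Read columns: 010100001100

010100001100


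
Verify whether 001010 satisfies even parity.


Number of 1s: 2

Yes, parity is correct (2 ones)


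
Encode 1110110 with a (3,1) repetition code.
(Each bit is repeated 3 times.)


Each bit -> 3 copies

111111111000111111000


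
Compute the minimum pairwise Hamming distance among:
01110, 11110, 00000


Comparing all pairs, minimum distance: 1
Can detect 0 errors, correct 0 errors

1


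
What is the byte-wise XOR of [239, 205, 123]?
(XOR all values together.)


XOR chain: 239 ^ 205 ^ 123 = 89

89


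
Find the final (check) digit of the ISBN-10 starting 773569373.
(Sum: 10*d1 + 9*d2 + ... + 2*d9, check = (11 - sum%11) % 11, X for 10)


Weighted sum: 312
312 mod 11 = 4

Check digit: 7


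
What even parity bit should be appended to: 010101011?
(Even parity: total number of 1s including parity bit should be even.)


Number of 1s in data: 5
Parity bit: 1

1


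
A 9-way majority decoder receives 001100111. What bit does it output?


Ones: 5 out of 9
Threshold: 5

1 (5/9 voted 1)


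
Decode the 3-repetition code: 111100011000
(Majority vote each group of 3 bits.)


Groups: 111, 100, 011, 000
Majority votes: 1010

1010


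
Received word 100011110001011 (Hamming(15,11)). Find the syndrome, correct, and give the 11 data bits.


Syndrome = 0: no error detected

Data: 01110001011 (no errors)


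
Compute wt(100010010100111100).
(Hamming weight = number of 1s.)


Counting 1s in 100010010100111100

8


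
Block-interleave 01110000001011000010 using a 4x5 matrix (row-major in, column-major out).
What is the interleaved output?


Matrix:
  01110
  00000
  10110
  00010
Read columns: 00101000101010110000

00101000101010110000


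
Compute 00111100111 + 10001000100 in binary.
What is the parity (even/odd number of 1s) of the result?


00111100111 = 487
10001000100 = 1092
Sum = 1579 = 11000101011
1s count = 6

even parity (6 ones in 11000101011)


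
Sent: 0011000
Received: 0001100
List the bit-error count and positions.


XOR: 0010100

2 error(s) at position(s): 2, 4


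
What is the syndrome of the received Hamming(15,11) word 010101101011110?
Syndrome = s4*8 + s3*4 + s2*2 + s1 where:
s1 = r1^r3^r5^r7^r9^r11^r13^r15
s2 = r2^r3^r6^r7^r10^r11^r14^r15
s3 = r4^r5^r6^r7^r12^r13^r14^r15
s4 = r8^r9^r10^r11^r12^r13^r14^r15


s1=0, s2=1, s3=0, s4=1

Syndrome = 10 (error at position 10)


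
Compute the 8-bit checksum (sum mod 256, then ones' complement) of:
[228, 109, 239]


Sum = 576 mod 256 = 64
Complement = 191

191


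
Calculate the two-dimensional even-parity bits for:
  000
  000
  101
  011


Row parities: 0000
Column parities: 110

Row P: 0000, Col P: 110, Corner: 0


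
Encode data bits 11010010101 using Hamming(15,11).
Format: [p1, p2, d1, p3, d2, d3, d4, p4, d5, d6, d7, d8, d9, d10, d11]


Parity bits: p1=0, p2=0, p3=0, p4=1

001010110010101


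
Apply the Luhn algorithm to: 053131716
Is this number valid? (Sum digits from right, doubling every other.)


Luhn sum = 26
26 mod 10 = 6

Invalid (Luhn sum mod 10 = 6)


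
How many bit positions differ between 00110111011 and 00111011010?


XOR: 00001100001
Count of 1s: 3

3


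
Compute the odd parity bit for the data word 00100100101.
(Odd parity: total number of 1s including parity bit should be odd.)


Number of 1s in data: 4
Parity bit: 1

1


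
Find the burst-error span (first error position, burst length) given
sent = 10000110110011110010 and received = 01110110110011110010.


XOR: 11110000000000000000

Burst at position 0, length 4


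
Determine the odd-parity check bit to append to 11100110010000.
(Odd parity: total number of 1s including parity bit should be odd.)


Number of 1s in data: 6
Parity bit: 1

1


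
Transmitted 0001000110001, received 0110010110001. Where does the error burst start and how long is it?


XOR: 0111010000000

Burst at position 1, length 5


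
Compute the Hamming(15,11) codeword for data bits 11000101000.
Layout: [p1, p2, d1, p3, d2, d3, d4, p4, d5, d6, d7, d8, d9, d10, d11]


Parity bits: p1=0, p2=0, p3=0, p4=0

001010000101000


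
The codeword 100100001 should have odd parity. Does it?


Number of 1s: 3

Yes, parity is correct (3 ones)


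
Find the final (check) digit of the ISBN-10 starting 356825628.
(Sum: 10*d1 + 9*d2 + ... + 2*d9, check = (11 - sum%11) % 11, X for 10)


Weighted sum: 262
262 mod 11 = 9

Check digit: 2


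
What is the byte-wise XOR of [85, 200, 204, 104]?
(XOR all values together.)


XOR chain: 85 ^ 200 ^ 204 ^ 104 = 57

57


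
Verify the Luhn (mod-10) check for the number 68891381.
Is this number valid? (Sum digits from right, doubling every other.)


Luhn sum = 40
40 mod 10 = 0

Valid (Luhn sum mod 10 = 0)


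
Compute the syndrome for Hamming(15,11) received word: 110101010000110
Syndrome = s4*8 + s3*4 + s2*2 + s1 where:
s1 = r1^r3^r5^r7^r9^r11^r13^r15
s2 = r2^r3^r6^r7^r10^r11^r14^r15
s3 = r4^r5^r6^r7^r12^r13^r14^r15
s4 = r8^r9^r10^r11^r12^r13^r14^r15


s1=0, s2=1, s3=0, s4=1

Syndrome = 10 (error at position 10)


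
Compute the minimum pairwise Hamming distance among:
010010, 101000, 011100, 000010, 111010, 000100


Comparing all pairs, minimum distance: 1
Can detect 0 errors, correct 0 errors

1


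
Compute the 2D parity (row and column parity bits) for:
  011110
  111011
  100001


Row parities: 010
Column parities: 000100

Row P: 010, Col P: 000100, Corner: 1


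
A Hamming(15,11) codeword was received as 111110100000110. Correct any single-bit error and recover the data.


Syndrome = 5: error at position 5

Data: 10010000110 (corrected bit 5)


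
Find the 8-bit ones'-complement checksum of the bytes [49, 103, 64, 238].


Sum = 454 mod 256 = 198
Complement = 57

57


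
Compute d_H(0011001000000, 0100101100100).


XOR: 0111100100100
Count of 1s: 6

6


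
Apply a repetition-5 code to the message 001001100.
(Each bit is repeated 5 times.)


Each bit -> 5 copies

000000000011111000000000011111111110000000000


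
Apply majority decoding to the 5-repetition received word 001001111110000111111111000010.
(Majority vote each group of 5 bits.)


Groups: 00100, 11111, 10000, 11111, 11110, 00010
Majority votes: 010110

010110


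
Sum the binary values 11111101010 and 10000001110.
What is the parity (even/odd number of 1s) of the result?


11111101010 = 2026
10000001110 = 1038
Sum = 3064 = 101111111000
1s count = 8

even parity (8 ones in 101111111000)


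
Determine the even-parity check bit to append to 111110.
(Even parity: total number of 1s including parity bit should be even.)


Number of 1s in data: 5
Parity bit: 1

1


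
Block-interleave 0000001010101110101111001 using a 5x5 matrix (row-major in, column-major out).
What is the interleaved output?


Matrix:
  00000
  01010
  10111
  01011
  11001
Read columns: 0010101011001000111000111

0010101011001000111000111


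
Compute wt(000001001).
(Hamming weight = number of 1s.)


Counting 1s in 000001001

2


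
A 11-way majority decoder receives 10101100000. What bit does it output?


Ones: 4 out of 11
Threshold: 6

0 (4/11 voted 1)


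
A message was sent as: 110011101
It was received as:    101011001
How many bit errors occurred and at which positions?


XOR: 011000100

3 error(s) at position(s): 1, 2, 6


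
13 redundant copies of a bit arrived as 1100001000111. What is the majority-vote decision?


Ones: 6 out of 13
Threshold: 7

0 (6/13 voted 1)


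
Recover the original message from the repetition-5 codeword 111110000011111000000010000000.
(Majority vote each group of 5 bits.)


Groups: 11111, 00000, 11111, 00000, 00100, 00000
Majority votes: 101000

101000


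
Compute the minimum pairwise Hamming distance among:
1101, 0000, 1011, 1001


Comparing all pairs, minimum distance: 1
Can detect 0 errors, correct 0 errors

1


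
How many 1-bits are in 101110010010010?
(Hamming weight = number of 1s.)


Counting 1s in 101110010010010

7


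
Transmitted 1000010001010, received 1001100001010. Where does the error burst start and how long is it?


XOR: 0001110000000

Burst at position 3, length 3


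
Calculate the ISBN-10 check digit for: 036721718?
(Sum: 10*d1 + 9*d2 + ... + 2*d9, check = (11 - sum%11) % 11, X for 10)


Weighted sum: 188
188 mod 11 = 1

Check digit: X


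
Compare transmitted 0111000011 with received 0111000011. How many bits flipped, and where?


XOR: 0000000000

0 errors (received matches sent)


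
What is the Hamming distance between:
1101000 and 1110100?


XOR: 0011100
Count of 1s: 3

3


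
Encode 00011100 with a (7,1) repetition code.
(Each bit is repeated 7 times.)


Each bit -> 7 copies

00000000000000000000011111111111111111111100000000000000


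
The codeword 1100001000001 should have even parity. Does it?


Number of 1s: 4

Yes, parity is correct (4 ones)


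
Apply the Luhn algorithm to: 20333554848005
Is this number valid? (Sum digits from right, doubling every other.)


Luhn sum = 52
52 mod 10 = 2

Invalid (Luhn sum mod 10 = 2)


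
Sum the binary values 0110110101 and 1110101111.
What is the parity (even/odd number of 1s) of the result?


0110110101 = 437
1110101111 = 943
Sum = 1380 = 10101100100
1s count = 5

odd parity (5 ones in 10101100100)


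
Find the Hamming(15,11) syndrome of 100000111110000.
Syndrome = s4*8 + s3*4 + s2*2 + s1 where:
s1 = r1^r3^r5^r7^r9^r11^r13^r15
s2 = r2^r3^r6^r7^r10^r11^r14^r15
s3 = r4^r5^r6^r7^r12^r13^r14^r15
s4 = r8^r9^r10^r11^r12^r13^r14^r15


s1=0, s2=1, s3=1, s4=0

Syndrome = 6 (error at position 6)


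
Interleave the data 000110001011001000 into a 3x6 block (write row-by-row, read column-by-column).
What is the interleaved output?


Matrix:
  000110
  001011
  001000
Read columns: 000000011100110010

000000011100110010


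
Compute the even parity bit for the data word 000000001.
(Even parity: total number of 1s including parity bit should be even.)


Number of 1s in data: 1
Parity bit: 1

1


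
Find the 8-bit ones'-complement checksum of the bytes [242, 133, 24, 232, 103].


Sum = 734 mod 256 = 222
Complement = 33

33


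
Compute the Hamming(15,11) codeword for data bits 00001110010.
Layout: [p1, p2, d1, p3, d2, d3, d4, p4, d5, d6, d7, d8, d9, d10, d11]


Parity bits: p1=0, p2=1, p3=1, p4=0

010100001110010


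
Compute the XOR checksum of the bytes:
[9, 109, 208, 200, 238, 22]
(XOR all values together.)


XOR chain: 9 ^ 109 ^ 208 ^ 200 ^ 238 ^ 22 = 132

132


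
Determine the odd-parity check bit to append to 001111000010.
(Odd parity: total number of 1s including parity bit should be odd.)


Number of 1s in data: 5
Parity bit: 0

0


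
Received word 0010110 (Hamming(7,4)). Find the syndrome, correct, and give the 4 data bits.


Syndrome = 0: no error detected

Data: 1110 (no errors)


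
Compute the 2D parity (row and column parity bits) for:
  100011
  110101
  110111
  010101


Row parities: 1011
Column parities: 110100

Row P: 1011, Col P: 110100, Corner: 1


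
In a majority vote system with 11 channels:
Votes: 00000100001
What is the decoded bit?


Ones: 2 out of 11
Threshold: 6

0 (2/11 voted 1)


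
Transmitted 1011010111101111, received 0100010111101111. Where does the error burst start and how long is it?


XOR: 1111000000000000

Burst at position 0, length 4


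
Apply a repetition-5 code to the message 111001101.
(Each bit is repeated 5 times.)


Each bit -> 5 copies

111111111111111000000000011111111110000011111


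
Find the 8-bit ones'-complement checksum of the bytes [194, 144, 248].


Sum = 586 mod 256 = 74
Complement = 181

181


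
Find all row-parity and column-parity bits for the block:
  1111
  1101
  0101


Row parities: 010
Column parities: 0111

Row P: 010, Col P: 0111, Corner: 1


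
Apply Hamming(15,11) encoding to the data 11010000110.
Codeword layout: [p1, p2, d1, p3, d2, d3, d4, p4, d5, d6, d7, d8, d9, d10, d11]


Parity bits: p1=0, p2=1, p3=0, p4=0

011010100000110


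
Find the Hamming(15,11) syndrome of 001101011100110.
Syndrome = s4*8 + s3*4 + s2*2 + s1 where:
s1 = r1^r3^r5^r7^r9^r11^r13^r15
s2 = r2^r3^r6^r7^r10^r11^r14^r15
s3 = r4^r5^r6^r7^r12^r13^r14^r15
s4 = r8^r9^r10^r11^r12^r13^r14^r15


s1=1, s2=0, s3=0, s4=1

Syndrome = 9 (error at position 9)


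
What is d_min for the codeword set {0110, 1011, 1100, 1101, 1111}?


Comparing all pairs, minimum distance: 1
Can detect 0 errors, correct 0 errors

1


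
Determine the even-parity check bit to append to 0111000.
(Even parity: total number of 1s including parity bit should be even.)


Number of 1s in data: 3
Parity bit: 1

1


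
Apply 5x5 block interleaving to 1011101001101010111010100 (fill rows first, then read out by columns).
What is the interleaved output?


Matrix:
  10111
  01001
  10101
  01110
  10100
Read columns: 1010101010101111001011100

1010101010101111001011100


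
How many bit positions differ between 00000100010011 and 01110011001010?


XOR: 01110111011001
Count of 1s: 9

9


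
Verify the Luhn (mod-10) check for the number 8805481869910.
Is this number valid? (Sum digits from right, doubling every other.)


Luhn sum = 61
61 mod 10 = 1

Invalid (Luhn sum mod 10 = 1)


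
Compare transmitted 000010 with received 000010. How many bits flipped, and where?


XOR: 000000

0 errors (received matches sent)


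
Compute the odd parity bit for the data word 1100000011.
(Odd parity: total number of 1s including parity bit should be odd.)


Number of 1s in data: 4
Parity bit: 1

1


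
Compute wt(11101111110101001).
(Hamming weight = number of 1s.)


Counting 1s in 11101111110101001

12


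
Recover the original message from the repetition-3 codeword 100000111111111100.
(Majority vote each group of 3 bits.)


Groups: 100, 000, 111, 111, 111, 100
Majority votes: 001110

001110


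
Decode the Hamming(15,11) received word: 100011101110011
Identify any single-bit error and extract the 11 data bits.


Syndrome = 12: error at position 12

Data: 01111111011 (corrected bit 12)


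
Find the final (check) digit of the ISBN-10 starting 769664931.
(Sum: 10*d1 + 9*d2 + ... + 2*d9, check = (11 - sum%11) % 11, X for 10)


Weighted sum: 341
341 mod 11 = 0

Check digit: 0


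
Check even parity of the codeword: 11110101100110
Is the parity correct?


Number of 1s: 9

No, parity error (9 ones)


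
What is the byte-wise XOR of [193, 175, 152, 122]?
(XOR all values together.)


XOR chain: 193 ^ 175 ^ 152 ^ 122 = 140

140


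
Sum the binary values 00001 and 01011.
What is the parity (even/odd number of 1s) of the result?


00001 = 1
01011 = 11
Sum = 12 = 1100
1s count = 2

even parity (2 ones in 1100)


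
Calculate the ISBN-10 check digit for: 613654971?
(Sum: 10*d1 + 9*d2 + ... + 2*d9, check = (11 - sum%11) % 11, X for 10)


Weighted sum: 244
244 mod 11 = 2

Check digit: 9


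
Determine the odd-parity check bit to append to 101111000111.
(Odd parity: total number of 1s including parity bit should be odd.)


Number of 1s in data: 8
Parity bit: 1

1


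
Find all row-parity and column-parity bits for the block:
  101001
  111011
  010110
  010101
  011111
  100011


Row parities: 111111
Column parities: 101101

Row P: 111111, Col P: 101101, Corner: 0


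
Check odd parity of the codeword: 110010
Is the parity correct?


Number of 1s: 3

Yes, parity is correct (3 ones)


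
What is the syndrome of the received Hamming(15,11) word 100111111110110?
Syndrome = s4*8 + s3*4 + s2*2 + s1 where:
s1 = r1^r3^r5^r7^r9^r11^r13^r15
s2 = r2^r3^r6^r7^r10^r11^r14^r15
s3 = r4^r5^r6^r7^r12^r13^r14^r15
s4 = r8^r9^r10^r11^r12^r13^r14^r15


s1=0, s2=1, s3=0, s4=0

Syndrome = 2 (error at position 2)


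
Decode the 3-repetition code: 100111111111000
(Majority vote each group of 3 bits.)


Groups: 100, 111, 111, 111, 000
Majority votes: 01110

01110


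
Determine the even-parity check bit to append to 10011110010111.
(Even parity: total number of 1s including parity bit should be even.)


Number of 1s in data: 9
Parity bit: 1

1


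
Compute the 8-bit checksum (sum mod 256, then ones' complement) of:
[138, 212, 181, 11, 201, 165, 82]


Sum = 990 mod 256 = 222
Complement = 33

33


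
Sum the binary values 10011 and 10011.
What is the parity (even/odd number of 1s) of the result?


10011 = 19
10011 = 19
Sum = 38 = 100110
1s count = 3

odd parity (3 ones in 100110)


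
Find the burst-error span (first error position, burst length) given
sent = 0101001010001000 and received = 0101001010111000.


XOR: 0000000000110000

Burst at position 10, length 2


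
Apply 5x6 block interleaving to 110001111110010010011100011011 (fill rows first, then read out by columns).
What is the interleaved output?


Matrix:
  110001
  111110
  010010
  011100
  011011
Read columns: 110001111101011010100110110001

110001111101011010100110110001


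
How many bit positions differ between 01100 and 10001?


XOR: 11101
Count of 1s: 4

4


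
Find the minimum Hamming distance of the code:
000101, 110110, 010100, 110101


Comparing all pairs, minimum distance: 2
Can detect 1 errors, correct 0 errors

2


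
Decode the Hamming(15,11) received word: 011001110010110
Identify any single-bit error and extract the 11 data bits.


Syndrome = 0: no error detected

Data: 10110010110 (no errors)


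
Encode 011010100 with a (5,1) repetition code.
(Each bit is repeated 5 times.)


Each bit -> 5 copies

000001111111111000001111100000111110000000000


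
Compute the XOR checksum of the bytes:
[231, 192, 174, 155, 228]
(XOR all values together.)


XOR chain: 231 ^ 192 ^ 174 ^ 155 ^ 228 = 246

246


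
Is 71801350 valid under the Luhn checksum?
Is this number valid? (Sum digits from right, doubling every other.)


Luhn sum = 19
19 mod 10 = 9

Invalid (Luhn sum mod 10 = 9)


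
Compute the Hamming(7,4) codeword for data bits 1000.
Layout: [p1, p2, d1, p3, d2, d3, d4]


Parity bits: p1=1, p2=1, p3=0

1110000


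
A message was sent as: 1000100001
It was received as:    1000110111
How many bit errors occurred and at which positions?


XOR: 0000010110

3 error(s) at position(s): 5, 7, 8


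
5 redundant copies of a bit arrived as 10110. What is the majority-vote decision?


Ones: 3 out of 5
Threshold: 3

1 (3/5 voted 1)


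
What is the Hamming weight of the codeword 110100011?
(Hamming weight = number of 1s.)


Counting 1s in 110100011

5


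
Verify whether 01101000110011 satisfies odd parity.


Number of 1s: 7

Yes, parity is correct (7 ones)


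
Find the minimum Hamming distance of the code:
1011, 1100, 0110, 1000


Comparing all pairs, minimum distance: 1
Can detect 0 errors, correct 0 errors

1


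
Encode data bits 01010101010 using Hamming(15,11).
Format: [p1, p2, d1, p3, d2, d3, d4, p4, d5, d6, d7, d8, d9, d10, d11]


Parity bits: p1=0, p2=1, p3=0, p4=1

010010110101010


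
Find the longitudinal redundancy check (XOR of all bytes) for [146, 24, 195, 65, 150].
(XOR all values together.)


XOR chain: 146 ^ 24 ^ 195 ^ 65 ^ 150 = 158

158


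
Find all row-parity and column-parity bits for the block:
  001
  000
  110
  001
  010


Row parities: 10011
Column parities: 100

Row P: 10011, Col P: 100, Corner: 1


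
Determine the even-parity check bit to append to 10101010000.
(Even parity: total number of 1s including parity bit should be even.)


Number of 1s in data: 4
Parity bit: 0

0


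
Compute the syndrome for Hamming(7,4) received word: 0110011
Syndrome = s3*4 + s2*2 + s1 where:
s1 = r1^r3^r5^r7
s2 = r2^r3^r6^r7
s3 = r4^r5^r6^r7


s1=0, s2=0, s3=0

Syndrome = 0 (no error)


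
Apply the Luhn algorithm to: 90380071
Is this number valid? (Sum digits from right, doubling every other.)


Luhn sum = 29
29 mod 10 = 9

Invalid (Luhn sum mod 10 = 9)


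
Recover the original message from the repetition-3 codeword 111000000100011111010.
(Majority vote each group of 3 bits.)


Groups: 111, 000, 000, 100, 011, 111, 010
Majority votes: 1000110

1000110


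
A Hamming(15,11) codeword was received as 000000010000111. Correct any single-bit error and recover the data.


Syndrome = 4: error at position 4

Data: 00000000111 (corrected bit 4)


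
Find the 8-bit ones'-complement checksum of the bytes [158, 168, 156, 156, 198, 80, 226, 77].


Sum = 1219 mod 256 = 195
Complement = 60

60


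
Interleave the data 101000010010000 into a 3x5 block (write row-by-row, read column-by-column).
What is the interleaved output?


Matrix:
  10100
  00100
  10000
Read columns: 101000110000000

101000110000000


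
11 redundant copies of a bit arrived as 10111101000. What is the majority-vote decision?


Ones: 6 out of 11
Threshold: 6

1 (6/11 voted 1)


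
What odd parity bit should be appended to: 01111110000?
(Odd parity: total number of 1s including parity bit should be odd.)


Number of 1s in data: 6
Parity bit: 1

1


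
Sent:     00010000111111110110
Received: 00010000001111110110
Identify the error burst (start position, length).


XOR: 00000000110000000000

Burst at position 8, length 2


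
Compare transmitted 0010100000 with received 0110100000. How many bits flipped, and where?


XOR: 0100000000

1 error(s) at position(s): 1


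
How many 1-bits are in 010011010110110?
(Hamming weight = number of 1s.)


Counting 1s in 010011010110110

8


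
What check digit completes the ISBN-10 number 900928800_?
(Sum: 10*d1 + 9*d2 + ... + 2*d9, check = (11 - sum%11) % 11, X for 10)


Weighted sum: 237
237 mod 11 = 6

Check digit: 5


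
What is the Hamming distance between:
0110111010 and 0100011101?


XOR: 0010100111
Count of 1s: 5

5


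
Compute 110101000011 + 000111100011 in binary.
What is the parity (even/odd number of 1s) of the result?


110101000011 = 3395
000111100011 = 483
Sum = 3878 = 111100100110
1s count = 7

odd parity (7 ones in 111100100110)


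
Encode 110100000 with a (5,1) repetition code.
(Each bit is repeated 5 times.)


Each bit -> 5 copies

111111111100000111110000000000000000000000000


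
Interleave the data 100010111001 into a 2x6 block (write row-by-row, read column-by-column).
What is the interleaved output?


Matrix:
  100010
  111001
Read columns: 110101001001

110101001001


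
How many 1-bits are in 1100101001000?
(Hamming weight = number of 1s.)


Counting 1s in 1100101001000

5


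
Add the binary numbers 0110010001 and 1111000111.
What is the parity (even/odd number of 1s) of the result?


0110010001 = 401
1111000111 = 967
Sum = 1368 = 10101011000
1s count = 5

odd parity (5 ones in 10101011000)


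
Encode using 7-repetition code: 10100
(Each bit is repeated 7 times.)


Each bit -> 7 copies

11111110000000111111100000000000000


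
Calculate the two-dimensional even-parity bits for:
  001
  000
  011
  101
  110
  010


Row parities: 100001
Column parities: 011

Row P: 100001, Col P: 011, Corner: 0


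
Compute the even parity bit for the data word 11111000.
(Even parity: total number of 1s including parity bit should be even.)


Number of 1s in data: 5
Parity bit: 1

1


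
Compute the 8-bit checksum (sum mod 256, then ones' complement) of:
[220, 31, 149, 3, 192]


Sum = 595 mod 256 = 83
Complement = 172

172


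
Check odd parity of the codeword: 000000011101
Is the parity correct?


Number of 1s: 4

No, parity error (4 ones)


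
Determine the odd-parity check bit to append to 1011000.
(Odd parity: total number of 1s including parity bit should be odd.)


Number of 1s in data: 3
Parity bit: 0

0


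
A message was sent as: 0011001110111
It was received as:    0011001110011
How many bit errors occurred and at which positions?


XOR: 0000000000100

1 error(s) at position(s): 10


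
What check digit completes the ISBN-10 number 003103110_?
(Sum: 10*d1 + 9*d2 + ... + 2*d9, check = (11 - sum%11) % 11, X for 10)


Weighted sum: 53
53 mod 11 = 9

Check digit: 2


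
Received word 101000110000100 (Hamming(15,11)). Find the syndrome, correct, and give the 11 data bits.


Syndrome = 0: no error detected

Data: 10010000100 (no errors)


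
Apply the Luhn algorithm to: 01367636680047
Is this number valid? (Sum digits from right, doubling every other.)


Luhn sum = 62
62 mod 10 = 2

Invalid (Luhn sum mod 10 = 2)


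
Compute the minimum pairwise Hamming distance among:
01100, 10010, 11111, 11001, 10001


Comparing all pairs, minimum distance: 1
Can detect 0 errors, correct 0 errors

1


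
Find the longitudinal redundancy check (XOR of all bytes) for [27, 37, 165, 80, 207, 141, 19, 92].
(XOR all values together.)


XOR chain: 27 ^ 37 ^ 165 ^ 80 ^ 207 ^ 141 ^ 19 ^ 92 = 198

198


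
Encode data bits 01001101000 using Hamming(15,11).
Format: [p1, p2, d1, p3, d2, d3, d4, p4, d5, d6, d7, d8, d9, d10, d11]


Parity bits: p1=0, p2=1, p3=0, p4=1

010010011101000


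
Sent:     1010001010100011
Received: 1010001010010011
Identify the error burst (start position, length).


XOR: 0000000000110000

Burst at position 10, length 2


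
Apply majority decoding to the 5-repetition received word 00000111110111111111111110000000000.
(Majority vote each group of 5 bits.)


Groups: 00000, 11111, 01111, 11111, 11111, 00000, 00000
Majority votes: 0111100

0111100


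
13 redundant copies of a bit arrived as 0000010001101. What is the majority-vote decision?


Ones: 4 out of 13
Threshold: 7

0 (4/13 voted 1)


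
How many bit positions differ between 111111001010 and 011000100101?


XOR: 100111101111
Count of 1s: 9

9


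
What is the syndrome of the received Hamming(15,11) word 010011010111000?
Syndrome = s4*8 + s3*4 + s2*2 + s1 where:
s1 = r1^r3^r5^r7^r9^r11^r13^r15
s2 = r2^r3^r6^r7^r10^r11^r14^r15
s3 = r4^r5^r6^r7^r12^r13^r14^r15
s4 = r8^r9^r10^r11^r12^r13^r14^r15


s1=0, s2=0, s3=1, s4=0

Syndrome = 4 (error at position 4)


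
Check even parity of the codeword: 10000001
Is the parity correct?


Number of 1s: 2

Yes, parity is correct (2 ones)


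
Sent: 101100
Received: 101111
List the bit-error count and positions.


XOR: 000011

2 error(s) at position(s): 4, 5


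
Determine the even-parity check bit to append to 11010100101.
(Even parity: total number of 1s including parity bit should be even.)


Number of 1s in data: 6
Parity bit: 0

0


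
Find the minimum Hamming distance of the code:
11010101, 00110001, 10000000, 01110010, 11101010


Comparing all pairs, minimum distance: 3
Can detect 2 errors, correct 1 errors

3


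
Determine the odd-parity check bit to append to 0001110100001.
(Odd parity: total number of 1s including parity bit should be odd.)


Number of 1s in data: 5
Parity bit: 0

0


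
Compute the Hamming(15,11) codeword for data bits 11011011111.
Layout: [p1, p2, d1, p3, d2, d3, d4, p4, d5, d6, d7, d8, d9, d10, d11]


Parity bits: p1=1, p2=1, p3=0, p4=0

111010101011111


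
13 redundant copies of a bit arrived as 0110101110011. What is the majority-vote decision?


Ones: 8 out of 13
Threshold: 7

1 (8/13 voted 1)


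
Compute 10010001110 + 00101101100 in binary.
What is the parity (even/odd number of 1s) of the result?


10010001110 = 1166
00101101100 = 364
Sum = 1530 = 10111111010
1s count = 8

even parity (8 ones in 10111111010)


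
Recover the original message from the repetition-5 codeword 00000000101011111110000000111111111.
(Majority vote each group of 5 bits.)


Groups: 00000, 00010, 10111, 11110, 00000, 01111, 11111
Majority votes: 0011011

0011011


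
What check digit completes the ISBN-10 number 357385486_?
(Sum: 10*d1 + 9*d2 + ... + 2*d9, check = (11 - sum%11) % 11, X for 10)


Weighted sum: 277
277 mod 11 = 2

Check digit: 9


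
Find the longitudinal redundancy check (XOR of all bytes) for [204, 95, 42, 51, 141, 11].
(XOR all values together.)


XOR chain: 204 ^ 95 ^ 42 ^ 51 ^ 141 ^ 11 = 12

12


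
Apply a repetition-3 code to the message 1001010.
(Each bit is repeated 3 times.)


Each bit -> 3 copies

111000000111000111000


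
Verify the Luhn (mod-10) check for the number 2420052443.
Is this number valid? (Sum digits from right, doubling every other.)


Luhn sum = 36
36 mod 10 = 6

Invalid (Luhn sum mod 10 = 6)


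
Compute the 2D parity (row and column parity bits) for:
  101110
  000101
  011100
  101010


Row parities: 0011
Column parities: 011101

Row P: 0011, Col P: 011101, Corner: 0


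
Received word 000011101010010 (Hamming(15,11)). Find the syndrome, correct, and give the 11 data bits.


Syndrome = 8: error at position 8

Data: 01111010010 (corrected bit 8)


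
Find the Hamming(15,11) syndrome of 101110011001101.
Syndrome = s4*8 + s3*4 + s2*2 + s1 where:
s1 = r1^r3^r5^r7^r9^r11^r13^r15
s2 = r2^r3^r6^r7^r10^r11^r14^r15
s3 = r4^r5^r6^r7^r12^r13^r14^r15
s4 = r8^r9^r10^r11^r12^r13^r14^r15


s1=0, s2=0, s3=1, s4=1

Syndrome = 12 (error at position 12)


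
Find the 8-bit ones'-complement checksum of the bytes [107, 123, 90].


Sum = 320 mod 256 = 64
Complement = 191

191
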